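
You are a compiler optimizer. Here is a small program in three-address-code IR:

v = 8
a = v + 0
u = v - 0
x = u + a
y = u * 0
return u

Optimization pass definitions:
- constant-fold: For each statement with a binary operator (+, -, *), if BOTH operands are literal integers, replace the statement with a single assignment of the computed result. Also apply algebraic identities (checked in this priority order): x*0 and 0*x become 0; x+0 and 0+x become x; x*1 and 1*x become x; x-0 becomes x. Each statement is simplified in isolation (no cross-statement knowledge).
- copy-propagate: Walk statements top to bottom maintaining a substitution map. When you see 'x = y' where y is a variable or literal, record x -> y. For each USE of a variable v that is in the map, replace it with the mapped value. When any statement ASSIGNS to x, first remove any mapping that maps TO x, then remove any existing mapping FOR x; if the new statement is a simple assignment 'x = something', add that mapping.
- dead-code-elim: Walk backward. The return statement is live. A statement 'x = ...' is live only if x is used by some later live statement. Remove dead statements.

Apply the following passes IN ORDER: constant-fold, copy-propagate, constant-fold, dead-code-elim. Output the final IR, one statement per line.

Initial IR:
  v = 8
  a = v + 0
  u = v - 0
  x = u + a
  y = u * 0
  return u
After constant-fold (6 stmts):
  v = 8
  a = v
  u = v
  x = u + a
  y = 0
  return u
After copy-propagate (6 stmts):
  v = 8
  a = 8
  u = 8
  x = 8 + 8
  y = 0
  return 8
After constant-fold (6 stmts):
  v = 8
  a = 8
  u = 8
  x = 16
  y = 0
  return 8
After dead-code-elim (1 stmts):
  return 8

Answer: return 8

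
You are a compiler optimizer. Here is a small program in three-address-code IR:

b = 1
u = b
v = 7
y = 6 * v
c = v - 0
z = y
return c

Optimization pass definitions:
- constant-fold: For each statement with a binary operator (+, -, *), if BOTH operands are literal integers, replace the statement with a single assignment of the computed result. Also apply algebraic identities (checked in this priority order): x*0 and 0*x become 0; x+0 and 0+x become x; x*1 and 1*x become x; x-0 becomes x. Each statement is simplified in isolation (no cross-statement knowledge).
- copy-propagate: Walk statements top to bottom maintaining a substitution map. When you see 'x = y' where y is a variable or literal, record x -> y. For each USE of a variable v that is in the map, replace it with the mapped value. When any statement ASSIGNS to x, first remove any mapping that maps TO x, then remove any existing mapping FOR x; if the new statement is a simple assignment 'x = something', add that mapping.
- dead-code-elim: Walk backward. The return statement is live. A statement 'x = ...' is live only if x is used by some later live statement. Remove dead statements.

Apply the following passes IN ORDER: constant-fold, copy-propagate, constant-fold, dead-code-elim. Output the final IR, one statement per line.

Answer: return 7

Derivation:
Initial IR:
  b = 1
  u = b
  v = 7
  y = 6 * v
  c = v - 0
  z = y
  return c
After constant-fold (7 stmts):
  b = 1
  u = b
  v = 7
  y = 6 * v
  c = v
  z = y
  return c
After copy-propagate (7 stmts):
  b = 1
  u = 1
  v = 7
  y = 6 * 7
  c = 7
  z = y
  return 7
After constant-fold (7 stmts):
  b = 1
  u = 1
  v = 7
  y = 42
  c = 7
  z = y
  return 7
After dead-code-elim (1 stmts):
  return 7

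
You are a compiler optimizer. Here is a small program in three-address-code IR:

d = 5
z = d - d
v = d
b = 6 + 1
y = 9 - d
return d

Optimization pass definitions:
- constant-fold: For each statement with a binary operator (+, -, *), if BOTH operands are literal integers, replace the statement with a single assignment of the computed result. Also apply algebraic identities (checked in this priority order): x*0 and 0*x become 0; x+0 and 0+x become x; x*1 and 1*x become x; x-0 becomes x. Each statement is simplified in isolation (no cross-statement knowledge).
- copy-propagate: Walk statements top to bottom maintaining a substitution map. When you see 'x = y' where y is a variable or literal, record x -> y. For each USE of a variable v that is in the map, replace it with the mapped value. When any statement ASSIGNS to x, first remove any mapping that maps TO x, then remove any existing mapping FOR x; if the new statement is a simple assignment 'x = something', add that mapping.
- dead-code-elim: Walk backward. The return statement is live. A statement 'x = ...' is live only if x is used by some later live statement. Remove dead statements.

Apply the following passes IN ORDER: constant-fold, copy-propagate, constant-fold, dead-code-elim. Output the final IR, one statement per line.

Initial IR:
  d = 5
  z = d - d
  v = d
  b = 6 + 1
  y = 9 - d
  return d
After constant-fold (6 stmts):
  d = 5
  z = d - d
  v = d
  b = 7
  y = 9 - d
  return d
After copy-propagate (6 stmts):
  d = 5
  z = 5 - 5
  v = 5
  b = 7
  y = 9 - 5
  return 5
After constant-fold (6 stmts):
  d = 5
  z = 0
  v = 5
  b = 7
  y = 4
  return 5
After dead-code-elim (1 stmts):
  return 5

Answer: return 5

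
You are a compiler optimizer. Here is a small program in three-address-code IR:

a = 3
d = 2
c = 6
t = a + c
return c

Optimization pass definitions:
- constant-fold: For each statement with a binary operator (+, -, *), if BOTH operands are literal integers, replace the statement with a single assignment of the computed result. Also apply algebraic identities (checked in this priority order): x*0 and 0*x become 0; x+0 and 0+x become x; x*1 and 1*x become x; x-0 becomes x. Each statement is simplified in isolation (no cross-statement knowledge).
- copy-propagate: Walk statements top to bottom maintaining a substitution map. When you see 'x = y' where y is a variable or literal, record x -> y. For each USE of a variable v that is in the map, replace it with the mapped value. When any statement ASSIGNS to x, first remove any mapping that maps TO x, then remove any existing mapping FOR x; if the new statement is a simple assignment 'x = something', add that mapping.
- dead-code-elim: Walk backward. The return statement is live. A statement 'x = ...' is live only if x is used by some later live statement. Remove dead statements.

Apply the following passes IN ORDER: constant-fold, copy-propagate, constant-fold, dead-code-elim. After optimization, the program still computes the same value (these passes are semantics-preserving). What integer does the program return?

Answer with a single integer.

Answer: 6

Derivation:
Initial IR:
  a = 3
  d = 2
  c = 6
  t = a + c
  return c
After constant-fold (5 stmts):
  a = 3
  d = 2
  c = 6
  t = a + c
  return c
After copy-propagate (5 stmts):
  a = 3
  d = 2
  c = 6
  t = 3 + 6
  return 6
After constant-fold (5 stmts):
  a = 3
  d = 2
  c = 6
  t = 9
  return 6
After dead-code-elim (1 stmts):
  return 6
Evaluate:
  a = 3  =>  a = 3
  d = 2  =>  d = 2
  c = 6  =>  c = 6
  t = a + c  =>  t = 9
  return c = 6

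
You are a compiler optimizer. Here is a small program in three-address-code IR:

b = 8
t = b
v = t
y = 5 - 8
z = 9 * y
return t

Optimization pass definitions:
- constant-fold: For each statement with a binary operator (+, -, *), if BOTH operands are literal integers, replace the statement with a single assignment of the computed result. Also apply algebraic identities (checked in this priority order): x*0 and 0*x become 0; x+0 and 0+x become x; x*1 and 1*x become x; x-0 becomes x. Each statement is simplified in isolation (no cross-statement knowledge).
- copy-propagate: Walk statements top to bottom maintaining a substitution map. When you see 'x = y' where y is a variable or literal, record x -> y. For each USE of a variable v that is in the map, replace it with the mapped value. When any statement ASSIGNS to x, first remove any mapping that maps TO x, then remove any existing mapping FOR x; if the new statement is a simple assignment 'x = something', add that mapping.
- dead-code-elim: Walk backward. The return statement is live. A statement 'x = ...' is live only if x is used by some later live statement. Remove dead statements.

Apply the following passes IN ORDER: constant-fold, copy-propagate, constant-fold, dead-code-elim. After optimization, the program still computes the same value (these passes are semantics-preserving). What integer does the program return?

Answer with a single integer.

Answer: 8

Derivation:
Initial IR:
  b = 8
  t = b
  v = t
  y = 5 - 8
  z = 9 * y
  return t
After constant-fold (6 stmts):
  b = 8
  t = b
  v = t
  y = -3
  z = 9 * y
  return t
After copy-propagate (6 stmts):
  b = 8
  t = 8
  v = 8
  y = -3
  z = 9 * -3
  return 8
After constant-fold (6 stmts):
  b = 8
  t = 8
  v = 8
  y = -3
  z = -27
  return 8
After dead-code-elim (1 stmts):
  return 8
Evaluate:
  b = 8  =>  b = 8
  t = b  =>  t = 8
  v = t  =>  v = 8
  y = 5 - 8  =>  y = -3
  z = 9 * y  =>  z = -27
  return t = 8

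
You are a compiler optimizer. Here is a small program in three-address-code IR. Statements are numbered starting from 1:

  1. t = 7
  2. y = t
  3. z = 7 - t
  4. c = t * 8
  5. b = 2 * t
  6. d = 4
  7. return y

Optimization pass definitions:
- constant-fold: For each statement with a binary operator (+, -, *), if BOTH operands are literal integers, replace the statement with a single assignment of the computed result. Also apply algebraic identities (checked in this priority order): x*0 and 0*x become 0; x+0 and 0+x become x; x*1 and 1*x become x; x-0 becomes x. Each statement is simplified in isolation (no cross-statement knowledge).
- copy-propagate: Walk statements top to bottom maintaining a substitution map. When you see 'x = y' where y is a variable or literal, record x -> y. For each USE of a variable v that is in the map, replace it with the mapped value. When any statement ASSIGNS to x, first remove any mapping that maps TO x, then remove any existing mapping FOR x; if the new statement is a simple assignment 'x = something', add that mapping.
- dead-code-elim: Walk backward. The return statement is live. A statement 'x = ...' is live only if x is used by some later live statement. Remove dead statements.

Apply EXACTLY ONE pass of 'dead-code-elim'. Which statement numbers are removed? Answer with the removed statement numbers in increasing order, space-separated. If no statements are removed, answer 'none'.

Backward liveness scan:
Stmt 1 't = 7': KEEP (t is live); live-in = []
Stmt 2 'y = t': KEEP (y is live); live-in = ['t']
Stmt 3 'z = 7 - t': DEAD (z not in live set ['y'])
Stmt 4 'c = t * 8': DEAD (c not in live set ['y'])
Stmt 5 'b = 2 * t': DEAD (b not in live set ['y'])
Stmt 6 'd = 4': DEAD (d not in live set ['y'])
Stmt 7 'return y': KEEP (return); live-in = ['y']
Removed statement numbers: [3, 4, 5, 6]
Surviving IR:
  t = 7
  y = t
  return y

Answer: 3 4 5 6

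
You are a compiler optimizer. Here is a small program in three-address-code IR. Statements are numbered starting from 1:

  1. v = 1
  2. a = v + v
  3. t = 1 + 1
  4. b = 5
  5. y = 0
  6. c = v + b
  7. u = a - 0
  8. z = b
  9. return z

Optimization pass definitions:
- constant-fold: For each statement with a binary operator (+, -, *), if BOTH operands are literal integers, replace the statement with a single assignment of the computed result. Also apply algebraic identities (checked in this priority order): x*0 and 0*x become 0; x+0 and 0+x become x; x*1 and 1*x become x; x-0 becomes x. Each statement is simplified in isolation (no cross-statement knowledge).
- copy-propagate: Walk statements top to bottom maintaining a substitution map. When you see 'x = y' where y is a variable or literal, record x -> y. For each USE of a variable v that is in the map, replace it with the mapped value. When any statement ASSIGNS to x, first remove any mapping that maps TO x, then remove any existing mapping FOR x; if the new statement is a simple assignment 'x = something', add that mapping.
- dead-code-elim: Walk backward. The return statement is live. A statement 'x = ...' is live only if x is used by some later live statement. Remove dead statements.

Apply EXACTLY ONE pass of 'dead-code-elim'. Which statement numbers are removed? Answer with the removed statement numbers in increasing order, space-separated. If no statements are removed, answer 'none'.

Backward liveness scan:
Stmt 1 'v = 1': DEAD (v not in live set [])
Stmt 2 'a = v + v': DEAD (a not in live set [])
Stmt 3 't = 1 + 1': DEAD (t not in live set [])
Stmt 4 'b = 5': KEEP (b is live); live-in = []
Stmt 5 'y = 0': DEAD (y not in live set ['b'])
Stmt 6 'c = v + b': DEAD (c not in live set ['b'])
Stmt 7 'u = a - 0': DEAD (u not in live set ['b'])
Stmt 8 'z = b': KEEP (z is live); live-in = ['b']
Stmt 9 'return z': KEEP (return); live-in = ['z']
Removed statement numbers: [1, 2, 3, 5, 6, 7]
Surviving IR:
  b = 5
  z = b
  return z

Answer: 1 2 3 5 6 7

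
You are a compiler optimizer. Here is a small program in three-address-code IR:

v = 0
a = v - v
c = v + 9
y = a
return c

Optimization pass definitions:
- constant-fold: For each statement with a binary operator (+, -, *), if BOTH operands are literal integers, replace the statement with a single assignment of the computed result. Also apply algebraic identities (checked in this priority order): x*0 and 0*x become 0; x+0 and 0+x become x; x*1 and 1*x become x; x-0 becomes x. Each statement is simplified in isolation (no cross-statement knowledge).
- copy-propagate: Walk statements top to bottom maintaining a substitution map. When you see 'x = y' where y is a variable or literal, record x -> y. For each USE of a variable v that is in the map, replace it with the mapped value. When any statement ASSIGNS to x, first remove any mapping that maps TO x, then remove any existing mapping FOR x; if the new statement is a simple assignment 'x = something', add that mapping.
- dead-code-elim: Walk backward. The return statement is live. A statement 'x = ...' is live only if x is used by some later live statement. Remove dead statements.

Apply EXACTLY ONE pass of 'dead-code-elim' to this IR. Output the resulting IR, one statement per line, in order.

Answer: v = 0
c = v + 9
return c

Derivation:
Applying dead-code-elim statement-by-statement:
  [5] return c  -> KEEP (return); live=['c']
  [4] y = a  -> DEAD (y not live)
  [3] c = v + 9  -> KEEP; live=['v']
  [2] a = v - v  -> DEAD (a not live)
  [1] v = 0  -> KEEP; live=[]
Result (3 stmts):
  v = 0
  c = v + 9
  return c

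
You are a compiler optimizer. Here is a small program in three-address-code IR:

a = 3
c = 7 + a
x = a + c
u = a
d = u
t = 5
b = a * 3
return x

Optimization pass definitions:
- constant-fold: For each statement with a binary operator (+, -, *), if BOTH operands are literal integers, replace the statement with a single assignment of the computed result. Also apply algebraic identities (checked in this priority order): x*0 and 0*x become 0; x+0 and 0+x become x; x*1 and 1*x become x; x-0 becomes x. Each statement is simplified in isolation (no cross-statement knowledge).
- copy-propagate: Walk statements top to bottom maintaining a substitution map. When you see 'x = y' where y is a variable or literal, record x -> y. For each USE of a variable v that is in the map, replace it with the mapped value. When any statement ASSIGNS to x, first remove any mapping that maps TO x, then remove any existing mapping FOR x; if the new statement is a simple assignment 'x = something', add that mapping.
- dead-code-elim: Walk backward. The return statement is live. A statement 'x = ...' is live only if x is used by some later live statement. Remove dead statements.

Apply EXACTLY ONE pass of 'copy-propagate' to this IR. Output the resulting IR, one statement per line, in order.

Answer: a = 3
c = 7 + 3
x = 3 + c
u = 3
d = 3
t = 5
b = 3 * 3
return x

Derivation:
Applying copy-propagate statement-by-statement:
  [1] a = 3  (unchanged)
  [2] c = 7 + a  -> c = 7 + 3
  [3] x = a + c  -> x = 3 + c
  [4] u = a  -> u = 3
  [5] d = u  -> d = 3
  [6] t = 5  (unchanged)
  [7] b = a * 3  -> b = 3 * 3
  [8] return x  (unchanged)
Result (8 stmts):
  a = 3
  c = 7 + 3
  x = 3 + c
  u = 3
  d = 3
  t = 5
  b = 3 * 3
  return x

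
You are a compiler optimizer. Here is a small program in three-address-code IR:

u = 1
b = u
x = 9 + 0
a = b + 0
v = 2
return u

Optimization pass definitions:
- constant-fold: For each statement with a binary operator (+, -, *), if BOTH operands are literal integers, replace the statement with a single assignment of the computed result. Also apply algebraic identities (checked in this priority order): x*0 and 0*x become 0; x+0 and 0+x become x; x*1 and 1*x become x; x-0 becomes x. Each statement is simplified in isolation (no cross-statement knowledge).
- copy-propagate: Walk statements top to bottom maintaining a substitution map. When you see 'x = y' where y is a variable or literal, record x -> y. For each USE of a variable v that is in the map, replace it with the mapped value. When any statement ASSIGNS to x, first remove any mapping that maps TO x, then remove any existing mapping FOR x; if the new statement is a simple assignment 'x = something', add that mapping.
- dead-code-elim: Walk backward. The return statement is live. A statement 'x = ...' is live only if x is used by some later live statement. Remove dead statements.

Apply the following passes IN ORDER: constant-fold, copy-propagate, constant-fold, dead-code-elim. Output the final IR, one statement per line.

Answer: return 1

Derivation:
Initial IR:
  u = 1
  b = u
  x = 9 + 0
  a = b + 0
  v = 2
  return u
After constant-fold (6 stmts):
  u = 1
  b = u
  x = 9
  a = b
  v = 2
  return u
After copy-propagate (6 stmts):
  u = 1
  b = 1
  x = 9
  a = 1
  v = 2
  return 1
After constant-fold (6 stmts):
  u = 1
  b = 1
  x = 9
  a = 1
  v = 2
  return 1
After dead-code-elim (1 stmts):
  return 1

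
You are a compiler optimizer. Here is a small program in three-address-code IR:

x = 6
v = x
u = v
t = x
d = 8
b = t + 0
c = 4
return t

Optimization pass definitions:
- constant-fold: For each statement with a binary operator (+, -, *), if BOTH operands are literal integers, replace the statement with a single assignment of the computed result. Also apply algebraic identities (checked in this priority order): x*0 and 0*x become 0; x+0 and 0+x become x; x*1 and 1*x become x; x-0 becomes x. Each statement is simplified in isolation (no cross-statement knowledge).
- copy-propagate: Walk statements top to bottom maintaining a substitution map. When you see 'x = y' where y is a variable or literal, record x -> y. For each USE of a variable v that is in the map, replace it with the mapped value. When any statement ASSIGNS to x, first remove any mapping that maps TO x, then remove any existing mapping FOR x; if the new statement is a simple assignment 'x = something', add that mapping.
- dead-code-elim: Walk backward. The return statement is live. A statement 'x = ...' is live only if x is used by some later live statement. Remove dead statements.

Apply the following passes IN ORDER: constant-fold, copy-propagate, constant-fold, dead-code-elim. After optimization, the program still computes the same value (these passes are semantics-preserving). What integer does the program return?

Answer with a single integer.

Answer: 6

Derivation:
Initial IR:
  x = 6
  v = x
  u = v
  t = x
  d = 8
  b = t + 0
  c = 4
  return t
After constant-fold (8 stmts):
  x = 6
  v = x
  u = v
  t = x
  d = 8
  b = t
  c = 4
  return t
After copy-propagate (8 stmts):
  x = 6
  v = 6
  u = 6
  t = 6
  d = 8
  b = 6
  c = 4
  return 6
After constant-fold (8 stmts):
  x = 6
  v = 6
  u = 6
  t = 6
  d = 8
  b = 6
  c = 4
  return 6
After dead-code-elim (1 stmts):
  return 6
Evaluate:
  x = 6  =>  x = 6
  v = x  =>  v = 6
  u = v  =>  u = 6
  t = x  =>  t = 6
  d = 8  =>  d = 8
  b = t + 0  =>  b = 6
  c = 4  =>  c = 4
  return t = 6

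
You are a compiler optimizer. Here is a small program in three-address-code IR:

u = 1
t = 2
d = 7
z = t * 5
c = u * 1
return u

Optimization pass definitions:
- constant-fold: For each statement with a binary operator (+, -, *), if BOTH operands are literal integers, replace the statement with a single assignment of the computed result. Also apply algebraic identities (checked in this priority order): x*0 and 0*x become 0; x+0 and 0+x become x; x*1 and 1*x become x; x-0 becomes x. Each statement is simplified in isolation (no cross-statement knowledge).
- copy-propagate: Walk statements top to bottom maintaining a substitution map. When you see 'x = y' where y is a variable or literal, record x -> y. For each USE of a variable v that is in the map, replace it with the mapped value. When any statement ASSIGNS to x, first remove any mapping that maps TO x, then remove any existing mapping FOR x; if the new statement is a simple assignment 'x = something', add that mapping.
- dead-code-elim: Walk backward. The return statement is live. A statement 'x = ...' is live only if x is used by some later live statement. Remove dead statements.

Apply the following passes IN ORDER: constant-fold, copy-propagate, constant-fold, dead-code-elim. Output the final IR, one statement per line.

Answer: return 1

Derivation:
Initial IR:
  u = 1
  t = 2
  d = 7
  z = t * 5
  c = u * 1
  return u
After constant-fold (6 stmts):
  u = 1
  t = 2
  d = 7
  z = t * 5
  c = u
  return u
After copy-propagate (6 stmts):
  u = 1
  t = 2
  d = 7
  z = 2 * 5
  c = 1
  return 1
After constant-fold (6 stmts):
  u = 1
  t = 2
  d = 7
  z = 10
  c = 1
  return 1
After dead-code-elim (1 stmts):
  return 1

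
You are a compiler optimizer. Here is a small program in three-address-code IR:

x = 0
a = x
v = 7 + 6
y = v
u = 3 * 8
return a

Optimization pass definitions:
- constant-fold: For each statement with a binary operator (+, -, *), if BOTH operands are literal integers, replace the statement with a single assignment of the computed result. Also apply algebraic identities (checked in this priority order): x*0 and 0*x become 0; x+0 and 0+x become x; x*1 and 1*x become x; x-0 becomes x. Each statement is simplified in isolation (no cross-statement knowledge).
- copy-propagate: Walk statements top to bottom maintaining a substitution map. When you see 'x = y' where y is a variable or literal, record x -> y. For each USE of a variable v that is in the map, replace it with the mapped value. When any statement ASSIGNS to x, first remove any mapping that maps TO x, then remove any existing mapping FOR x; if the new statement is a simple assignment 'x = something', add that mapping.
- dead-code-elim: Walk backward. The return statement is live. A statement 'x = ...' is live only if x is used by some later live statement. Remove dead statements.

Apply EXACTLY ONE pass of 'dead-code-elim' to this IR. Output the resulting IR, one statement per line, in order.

Answer: x = 0
a = x
return a

Derivation:
Applying dead-code-elim statement-by-statement:
  [6] return a  -> KEEP (return); live=['a']
  [5] u = 3 * 8  -> DEAD (u not live)
  [4] y = v  -> DEAD (y not live)
  [3] v = 7 + 6  -> DEAD (v not live)
  [2] a = x  -> KEEP; live=['x']
  [1] x = 0  -> KEEP; live=[]
Result (3 stmts):
  x = 0
  a = x
  return a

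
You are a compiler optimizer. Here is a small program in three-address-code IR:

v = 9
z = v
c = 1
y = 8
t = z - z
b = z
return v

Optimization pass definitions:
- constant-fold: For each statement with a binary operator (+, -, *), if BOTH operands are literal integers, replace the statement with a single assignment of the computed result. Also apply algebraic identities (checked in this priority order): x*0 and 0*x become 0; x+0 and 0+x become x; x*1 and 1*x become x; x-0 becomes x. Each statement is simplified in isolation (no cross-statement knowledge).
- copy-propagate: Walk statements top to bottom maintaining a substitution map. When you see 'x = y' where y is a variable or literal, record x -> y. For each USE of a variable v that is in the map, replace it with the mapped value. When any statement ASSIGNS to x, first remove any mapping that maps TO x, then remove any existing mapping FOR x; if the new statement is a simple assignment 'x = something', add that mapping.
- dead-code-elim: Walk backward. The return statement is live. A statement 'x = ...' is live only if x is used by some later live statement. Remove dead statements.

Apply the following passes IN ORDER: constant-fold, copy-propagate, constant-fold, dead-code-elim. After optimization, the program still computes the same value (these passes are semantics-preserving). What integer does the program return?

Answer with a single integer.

Initial IR:
  v = 9
  z = v
  c = 1
  y = 8
  t = z - z
  b = z
  return v
After constant-fold (7 stmts):
  v = 9
  z = v
  c = 1
  y = 8
  t = z - z
  b = z
  return v
After copy-propagate (7 stmts):
  v = 9
  z = 9
  c = 1
  y = 8
  t = 9 - 9
  b = 9
  return 9
After constant-fold (7 stmts):
  v = 9
  z = 9
  c = 1
  y = 8
  t = 0
  b = 9
  return 9
After dead-code-elim (1 stmts):
  return 9
Evaluate:
  v = 9  =>  v = 9
  z = v  =>  z = 9
  c = 1  =>  c = 1
  y = 8  =>  y = 8
  t = z - z  =>  t = 0
  b = z  =>  b = 9
  return v = 9

Answer: 9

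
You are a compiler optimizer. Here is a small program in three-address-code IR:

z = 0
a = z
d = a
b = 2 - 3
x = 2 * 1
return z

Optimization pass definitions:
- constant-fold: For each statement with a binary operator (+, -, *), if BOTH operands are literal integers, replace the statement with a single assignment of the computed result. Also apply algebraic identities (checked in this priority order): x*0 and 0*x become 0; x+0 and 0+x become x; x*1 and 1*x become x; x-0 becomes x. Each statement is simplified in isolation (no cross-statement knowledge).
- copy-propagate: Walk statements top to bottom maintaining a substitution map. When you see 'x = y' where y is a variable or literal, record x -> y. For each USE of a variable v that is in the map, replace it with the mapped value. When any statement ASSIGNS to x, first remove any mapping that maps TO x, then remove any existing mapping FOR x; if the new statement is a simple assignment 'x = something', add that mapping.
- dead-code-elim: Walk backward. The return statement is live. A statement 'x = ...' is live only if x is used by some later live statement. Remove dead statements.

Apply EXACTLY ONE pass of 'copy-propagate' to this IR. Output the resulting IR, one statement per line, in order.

Answer: z = 0
a = 0
d = 0
b = 2 - 3
x = 2 * 1
return 0

Derivation:
Applying copy-propagate statement-by-statement:
  [1] z = 0  (unchanged)
  [2] a = z  -> a = 0
  [3] d = a  -> d = 0
  [4] b = 2 - 3  (unchanged)
  [5] x = 2 * 1  (unchanged)
  [6] return z  -> return 0
Result (6 stmts):
  z = 0
  a = 0
  d = 0
  b = 2 - 3
  x = 2 * 1
  return 0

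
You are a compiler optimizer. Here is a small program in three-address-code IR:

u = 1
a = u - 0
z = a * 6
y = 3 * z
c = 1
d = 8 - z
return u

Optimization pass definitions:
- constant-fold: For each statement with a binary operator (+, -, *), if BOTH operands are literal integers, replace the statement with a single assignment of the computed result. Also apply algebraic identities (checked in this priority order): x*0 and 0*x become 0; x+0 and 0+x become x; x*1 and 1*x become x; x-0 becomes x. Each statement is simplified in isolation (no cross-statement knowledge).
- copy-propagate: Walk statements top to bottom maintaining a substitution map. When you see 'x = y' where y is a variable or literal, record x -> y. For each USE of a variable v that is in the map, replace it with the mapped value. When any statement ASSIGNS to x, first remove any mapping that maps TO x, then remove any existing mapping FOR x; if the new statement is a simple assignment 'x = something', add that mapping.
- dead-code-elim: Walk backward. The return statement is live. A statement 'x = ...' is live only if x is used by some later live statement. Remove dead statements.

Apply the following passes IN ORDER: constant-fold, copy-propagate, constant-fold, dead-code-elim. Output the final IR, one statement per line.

Initial IR:
  u = 1
  a = u - 0
  z = a * 6
  y = 3 * z
  c = 1
  d = 8 - z
  return u
After constant-fold (7 stmts):
  u = 1
  a = u
  z = a * 6
  y = 3 * z
  c = 1
  d = 8 - z
  return u
After copy-propagate (7 stmts):
  u = 1
  a = 1
  z = 1 * 6
  y = 3 * z
  c = 1
  d = 8 - z
  return 1
After constant-fold (7 stmts):
  u = 1
  a = 1
  z = 6
  y = 3 * z
  c = 1
  d = 8 - z
  return 1
After dead-code-elim (1 stmts):
  return 1

Answer: return 1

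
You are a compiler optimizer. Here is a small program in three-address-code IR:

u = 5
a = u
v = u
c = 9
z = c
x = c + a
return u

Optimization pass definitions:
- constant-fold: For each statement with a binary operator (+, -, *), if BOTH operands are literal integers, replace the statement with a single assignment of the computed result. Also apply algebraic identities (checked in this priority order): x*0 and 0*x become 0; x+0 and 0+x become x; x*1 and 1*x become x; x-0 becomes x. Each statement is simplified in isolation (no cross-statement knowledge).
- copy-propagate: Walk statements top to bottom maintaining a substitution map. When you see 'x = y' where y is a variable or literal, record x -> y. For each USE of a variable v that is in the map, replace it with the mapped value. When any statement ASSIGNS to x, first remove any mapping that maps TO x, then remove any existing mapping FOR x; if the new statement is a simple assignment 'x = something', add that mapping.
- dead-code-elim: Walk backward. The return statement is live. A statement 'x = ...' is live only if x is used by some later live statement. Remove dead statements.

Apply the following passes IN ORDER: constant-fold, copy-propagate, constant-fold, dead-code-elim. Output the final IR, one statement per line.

Initial IR:
  u = 5
  a = u
  v = u
  c = 9
  z = c
  x = c + a
  return u
After constant-fold (7 stmts):
  u = 5
  a = u
  v = u
  c = 9
  z = c
  x = c + a
  return u
After copy-propagate (7 stmts):
  u = 5
  a = 5
  v = 5
  c = 9
  z = 9
  x = 9 + 5
  return 5
After constant-fold (7 stmts):
  u = 5
  a = 5
  v = 5
  c = 9
  z = 9
  x = 14
  return 5
After dead-code-elim (1 stmts):
  return 5

Answer: return 5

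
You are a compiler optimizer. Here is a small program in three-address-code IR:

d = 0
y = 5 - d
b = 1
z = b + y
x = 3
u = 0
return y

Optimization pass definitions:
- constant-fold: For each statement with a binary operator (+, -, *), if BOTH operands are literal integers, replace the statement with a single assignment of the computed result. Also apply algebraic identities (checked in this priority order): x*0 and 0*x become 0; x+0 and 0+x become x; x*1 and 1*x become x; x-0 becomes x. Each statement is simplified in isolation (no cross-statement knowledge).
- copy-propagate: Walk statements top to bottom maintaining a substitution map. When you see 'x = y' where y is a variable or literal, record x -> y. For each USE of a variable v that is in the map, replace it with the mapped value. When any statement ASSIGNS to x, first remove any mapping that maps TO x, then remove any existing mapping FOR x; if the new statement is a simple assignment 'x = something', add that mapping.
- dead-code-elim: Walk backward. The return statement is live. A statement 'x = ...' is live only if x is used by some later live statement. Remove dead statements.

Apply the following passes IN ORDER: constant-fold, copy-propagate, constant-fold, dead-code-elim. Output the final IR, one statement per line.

Initial IR:
  d = 0
  y = 5 - d
  b = 1
  z = b + y
  x = 3
  u = 0
  return y
After constant-fold (7 stmts):
  d = 0
  y = 5 - d
  b = 1
  z = b + y
  x = 3
  u = 0
  return y
After copy-propagate (7 stmts):
  d = 0
  y = 5 - 0
  b = 1
  z = 1 + y
  x = 3
  u = 0
  return y
After constant-fold (7 stmts):
  d = 0
  y = 5
  b = 1
  z = 1 + y
  x = 3
  u = 0
  return y
After dead-code-elim (2 stmts):
  y = 5
  return y

Answer: y = 5
return y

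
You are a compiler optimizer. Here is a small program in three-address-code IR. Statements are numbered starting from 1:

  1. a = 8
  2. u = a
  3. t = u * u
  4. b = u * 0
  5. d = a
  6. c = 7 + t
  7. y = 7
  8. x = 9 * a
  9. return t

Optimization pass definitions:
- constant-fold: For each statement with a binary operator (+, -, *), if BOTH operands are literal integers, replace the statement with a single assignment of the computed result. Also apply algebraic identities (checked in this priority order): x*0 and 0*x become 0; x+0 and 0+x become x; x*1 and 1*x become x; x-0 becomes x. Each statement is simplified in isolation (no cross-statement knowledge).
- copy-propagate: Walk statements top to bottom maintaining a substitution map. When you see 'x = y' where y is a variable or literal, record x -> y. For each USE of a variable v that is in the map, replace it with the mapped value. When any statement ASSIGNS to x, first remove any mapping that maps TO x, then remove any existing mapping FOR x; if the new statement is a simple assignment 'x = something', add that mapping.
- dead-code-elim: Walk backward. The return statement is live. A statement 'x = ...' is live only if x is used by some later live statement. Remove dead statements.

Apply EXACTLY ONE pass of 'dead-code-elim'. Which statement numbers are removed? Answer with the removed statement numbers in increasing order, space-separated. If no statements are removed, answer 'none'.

Answer: 4 5 6 7 8

Derivation:
Backward liveness scan:
Stmt 1 'a = 8': KEEP (a is live); live-in = []
Stmt 2 'u = a': KEEP (u is live); live-in = ['a']
Stmt 3 't = u * u': KEEP (t is live); live-in = ['u']
Stmt 4 'b = u * 0': DEAD (b not in live set ['t'])
Stmt 5 'd = a': DEAD (d not in live set ['t'])
Stmt 6 'c = 7 + t': DEAD (c not in live set ['t'])
Stmt 7 'y = 7': DEAD (y not in live set ['t'])
Stmt 8 'x = 9 * a': DEAD (x not in live set ['t'])
Stmt 9 'return t': KEEP (return); live-in = ['t']
Removed statement numbers: [4, 5, 6, 7, 8]
Surviving IR:
  a = 8
  u = a
  t = u * u
  return t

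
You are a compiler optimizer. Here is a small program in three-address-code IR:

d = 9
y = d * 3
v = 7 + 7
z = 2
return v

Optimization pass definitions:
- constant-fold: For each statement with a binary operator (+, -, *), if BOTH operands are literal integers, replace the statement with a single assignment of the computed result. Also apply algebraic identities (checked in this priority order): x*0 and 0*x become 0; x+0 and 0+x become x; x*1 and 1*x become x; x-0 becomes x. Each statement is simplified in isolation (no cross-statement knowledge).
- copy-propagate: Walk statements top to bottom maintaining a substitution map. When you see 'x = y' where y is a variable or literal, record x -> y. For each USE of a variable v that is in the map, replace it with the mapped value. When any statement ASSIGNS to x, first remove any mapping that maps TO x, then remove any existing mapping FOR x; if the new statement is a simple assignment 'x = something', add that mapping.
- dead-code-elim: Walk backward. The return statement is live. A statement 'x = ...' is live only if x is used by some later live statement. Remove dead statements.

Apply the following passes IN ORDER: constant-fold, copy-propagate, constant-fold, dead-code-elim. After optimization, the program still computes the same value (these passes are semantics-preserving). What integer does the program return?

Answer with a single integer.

Answer: 14

Derivation:
Initial IR:
  d = 9
  y = d * 3
  v = 7 + 7
  z = 2
  return v
After constant-fold (5 stmts):
  d = 9
  y = d * 3
  v = 14
  z = 2
  return v
After copy-propagate (5 stmts):
  d = 9
  y = 9 * 3
  v = 14
  z = 2
  return 14
After constant-fold (5 stmts):
  d = 9
  y = 27
  v = 14
  z = 2
  return 14
After dead-code-elim (1 stmts):
  return 14
Evaluate:
  d = 9  =>  d = 9
  y = d * 3  =>  y = 27
  v = 7 + 7  =>  v = 14
  z = 2  =>  z = 2
  return v = 14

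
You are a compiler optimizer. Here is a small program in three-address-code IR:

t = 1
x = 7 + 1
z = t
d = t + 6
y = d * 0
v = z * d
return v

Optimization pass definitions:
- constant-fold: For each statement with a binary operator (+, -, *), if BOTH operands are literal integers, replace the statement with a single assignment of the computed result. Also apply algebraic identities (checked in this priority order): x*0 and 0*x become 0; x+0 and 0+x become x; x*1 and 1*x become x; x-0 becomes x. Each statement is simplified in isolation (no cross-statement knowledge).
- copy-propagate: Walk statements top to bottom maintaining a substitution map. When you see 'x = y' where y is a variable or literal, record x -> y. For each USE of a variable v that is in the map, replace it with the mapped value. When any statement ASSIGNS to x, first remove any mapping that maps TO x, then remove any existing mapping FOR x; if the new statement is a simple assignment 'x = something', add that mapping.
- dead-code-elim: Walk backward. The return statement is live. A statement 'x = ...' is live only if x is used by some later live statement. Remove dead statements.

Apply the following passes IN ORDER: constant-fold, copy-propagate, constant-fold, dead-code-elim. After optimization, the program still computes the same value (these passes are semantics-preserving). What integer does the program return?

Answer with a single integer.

Answer: 7

Derivation:
Initial IR:
  t = 1
  x = 7 + 1
  z = t
  d = t + 6
  y = d * 0
  v = z * d
  return v
After constant-fold (7 stmts):
  t = 1
  x = 8
  z = t
  d = t + 6
  y = 0
  v = z * d
  return v
After copy-propagate (7 stmts):
  t = 1
  x = 8
  z = 1
  d = 1 + 6
  y = 0
  v = 1 * d
  return v
After constant-fold (7 stmts):
  t = 1
  x = 8
  z = 1
  d = 7
  y = 0
  v = d
  return v
After dead-code-elim (3 stmts):
  d = 7
  v = d
  return v
Evaluate:
  t = 1  =>  t = 1
  x = 7 + 1  =>  x = 8
  z = t  =>  z = 1
  d = t + 6  =>  d = 7
  y = d * 0  =>  y = 0
  v = z * d  =>  v = 7
  return v = 7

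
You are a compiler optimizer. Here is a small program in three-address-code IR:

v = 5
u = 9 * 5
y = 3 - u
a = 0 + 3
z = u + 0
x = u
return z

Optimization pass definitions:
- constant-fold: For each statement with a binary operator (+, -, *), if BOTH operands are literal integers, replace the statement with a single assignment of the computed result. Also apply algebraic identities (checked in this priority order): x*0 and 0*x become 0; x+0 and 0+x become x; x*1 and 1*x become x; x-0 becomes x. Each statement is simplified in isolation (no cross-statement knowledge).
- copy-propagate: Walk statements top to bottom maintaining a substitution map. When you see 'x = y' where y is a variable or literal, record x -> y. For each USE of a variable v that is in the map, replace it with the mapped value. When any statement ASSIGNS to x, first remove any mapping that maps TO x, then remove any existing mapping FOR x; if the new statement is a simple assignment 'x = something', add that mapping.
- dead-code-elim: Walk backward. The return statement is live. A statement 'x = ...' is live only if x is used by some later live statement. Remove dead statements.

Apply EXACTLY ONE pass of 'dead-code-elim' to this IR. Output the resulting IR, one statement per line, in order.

Applying dead-code-elim statement-by-statement:
  [7] return z  -> KEEP (return); live=['z']
  [6] x = u  -> DEAD (x not live)
  [5] z = u + 0  -> KEEP; live=['u']
  [4] a = 0 + 3  -> DEAD (a not live)
  [3] y = 3 - u  -> DEAD (y not live)
  [2] u = 9 * 5  -> KEEP; live=[]
  [1] v = 5  -> DEAD (v not live)
Result (3 stmts):
  u = 9 * 5
  z = u + 0
  return z

Answer: u = 9 * 5
z = u + 0
return z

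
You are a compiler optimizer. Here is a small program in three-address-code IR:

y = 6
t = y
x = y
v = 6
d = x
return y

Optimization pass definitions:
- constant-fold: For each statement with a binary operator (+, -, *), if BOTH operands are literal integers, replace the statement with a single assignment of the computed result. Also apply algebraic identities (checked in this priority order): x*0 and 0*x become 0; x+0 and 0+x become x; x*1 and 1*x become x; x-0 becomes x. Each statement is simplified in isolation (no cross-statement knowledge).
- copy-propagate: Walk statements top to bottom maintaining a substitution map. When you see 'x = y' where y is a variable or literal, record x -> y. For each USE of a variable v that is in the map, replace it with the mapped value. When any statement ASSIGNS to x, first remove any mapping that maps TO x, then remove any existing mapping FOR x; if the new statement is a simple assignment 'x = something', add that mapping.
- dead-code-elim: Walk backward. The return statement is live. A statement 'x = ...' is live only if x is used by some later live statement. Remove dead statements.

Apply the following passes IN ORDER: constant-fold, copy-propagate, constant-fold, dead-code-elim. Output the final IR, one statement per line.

Answer: return 6

Derivation:
Initial IR:
  y = 6
  t = y
  x = y
  v = 6
  d = x
  return y
After constant-fold (6 stmts):
  y = 6
  t = y
  x = y
  v = 6
  d = x
  return y
After copy-propagate (6 stmts):
  y = 6
  t = 6
  x = 6
  v = 6
  d = 6
  return 6
After constant-fold (6 stmts):
  y = 6
  t = 6
  x = 6
  v = 6
  d = 6
  return 6
After dead-code-elim (1 stmts):
  return 6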